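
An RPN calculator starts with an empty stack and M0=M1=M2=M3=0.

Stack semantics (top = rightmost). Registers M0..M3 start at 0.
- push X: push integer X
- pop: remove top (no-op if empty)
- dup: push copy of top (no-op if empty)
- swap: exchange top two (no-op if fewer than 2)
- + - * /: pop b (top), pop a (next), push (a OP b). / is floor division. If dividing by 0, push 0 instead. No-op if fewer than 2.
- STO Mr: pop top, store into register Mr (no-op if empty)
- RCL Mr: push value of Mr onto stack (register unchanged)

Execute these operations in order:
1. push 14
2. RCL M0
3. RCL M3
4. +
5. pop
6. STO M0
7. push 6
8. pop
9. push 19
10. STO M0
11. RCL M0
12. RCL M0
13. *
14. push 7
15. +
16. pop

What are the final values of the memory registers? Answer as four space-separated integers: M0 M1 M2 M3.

After op 1 (push 14): stack=[14] mem=[0,0,0,0]
After op 2 (RCL M0): stack=[14,0] mem=[0,0,0,0]
After op 3 (RCL M3): stack=[14,0,0] mem=[0,0,0,0]
After op 4 (+): stack=[14,0] mem=[0,0,0,0]
After op 5 (pop): stack=[14] mem=[0,0,0,0]
After op 6 (STO M0): stack=[empty] mem=[14,0,0,0]
After op 7 (push 6): stack=[6] mem=[14,0,0,0]
After op 8 (pop): stack=[empty] mem=[14,0,0,0]
After op 9 (push 19): stack=[19] mem=[14,0,0,0]
After op 10 (STO M0): stack=[empty] mem=[19,0,0,0]
After op 11 (RCL M0): stack=[19] mem=[19,0,0,0]
After op 12 (RCL M0): stack=[19,19] mem=[19,0,0,0]
After op 13 (*): stack=[361] mem=[19,0,0,0]
After op 14 (push 7): stack=[361,7] mem=[19,0,0,0]
After op 15 (+): stack=[368] mem=[19,0,0,0]
After op 16 (pop): stack=[empty] mem=[19,0,0,0]

Answer: 19 0 0 0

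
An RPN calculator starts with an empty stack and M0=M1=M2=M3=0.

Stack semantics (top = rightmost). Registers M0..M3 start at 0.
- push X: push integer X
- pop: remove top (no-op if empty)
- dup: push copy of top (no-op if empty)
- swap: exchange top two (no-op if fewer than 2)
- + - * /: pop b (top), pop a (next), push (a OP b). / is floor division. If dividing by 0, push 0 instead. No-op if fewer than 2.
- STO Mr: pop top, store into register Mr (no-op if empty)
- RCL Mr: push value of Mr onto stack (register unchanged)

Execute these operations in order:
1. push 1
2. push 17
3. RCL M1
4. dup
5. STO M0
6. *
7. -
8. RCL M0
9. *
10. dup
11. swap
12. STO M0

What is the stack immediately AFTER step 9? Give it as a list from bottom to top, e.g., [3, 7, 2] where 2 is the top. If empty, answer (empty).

After op 1 (push 1): stack=[1] mem=[0,0,0,0]
After op 2 (push 17): stack=[1,17] mem=[0,0,0,0]
After op 3 (RCL M1): stack=[1,17,0] mem=[0,0,0,0]
After op 4 (dup): stack=[1,17,0,0] mem=[0,0,0,0]
After op 5 (STO M0): stack=[1,17,0] mem=[0,0,0,0]
After op 6 (*): stack=[1,0] mem=[0,0,0,0]
After op 7 (-): stack=[1] mem=[0,0,0,0]
After op 8 (RCL M0): stack=[1,0] mem=[0,0,0,0]
After op 9 (*): stack=[0] mem=[0,0,0,0]

[0]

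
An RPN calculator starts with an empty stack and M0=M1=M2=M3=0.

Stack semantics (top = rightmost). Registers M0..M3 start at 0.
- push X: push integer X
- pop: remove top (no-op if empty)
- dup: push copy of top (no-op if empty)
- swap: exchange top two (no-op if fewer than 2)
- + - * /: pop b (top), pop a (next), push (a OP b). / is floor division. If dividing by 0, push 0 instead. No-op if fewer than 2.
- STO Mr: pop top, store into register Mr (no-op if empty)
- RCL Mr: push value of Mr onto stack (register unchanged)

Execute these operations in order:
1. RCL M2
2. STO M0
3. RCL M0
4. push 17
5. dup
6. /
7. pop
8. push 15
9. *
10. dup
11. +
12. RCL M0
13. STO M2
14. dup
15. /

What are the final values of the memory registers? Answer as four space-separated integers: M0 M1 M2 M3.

After op 1 (RCL M2): stack=[0] mem=[0,0,0,0]
After op 2 (STO M0): stack=[empty] mem=[0,0,0,0]
After op 3 (RCL M0): stack=[0] mem=[0,0,0,0]
After op 4 (push 17): stack=[0,17] mem=[0,0,0,0]
After op 5 (dup): stack=[0,17,17] mem=[0,0,0,0]
After op 6 (/): stack=[0,1] mem=[0,0,0,0]
After op 7 (pop): stack=[0] mem=[0,0,0,0]
After op 8 (push 15): stack=[0,15] mem=[0,0,0,0]
After op 9 (*): stack=[0] mem=[0,0,0,0]
After op 10 (dup): stack=[0,0] mem=[0,0,0,0]
After op 11 (+): stack=[0] mem=[0,0,0,0]
After op 12 (RCL M0): stack=[0,0] mem=[0,0,0,0]
After op 13 (STO M2): stack=[0] mem=[0,0,0,0]
After op 14 (dup): stack=[0,0] mem=[0,0,0,0]
After op 15 (/): stack=[0] mem=[0,0,0,0]

Answer: 0 0 0 0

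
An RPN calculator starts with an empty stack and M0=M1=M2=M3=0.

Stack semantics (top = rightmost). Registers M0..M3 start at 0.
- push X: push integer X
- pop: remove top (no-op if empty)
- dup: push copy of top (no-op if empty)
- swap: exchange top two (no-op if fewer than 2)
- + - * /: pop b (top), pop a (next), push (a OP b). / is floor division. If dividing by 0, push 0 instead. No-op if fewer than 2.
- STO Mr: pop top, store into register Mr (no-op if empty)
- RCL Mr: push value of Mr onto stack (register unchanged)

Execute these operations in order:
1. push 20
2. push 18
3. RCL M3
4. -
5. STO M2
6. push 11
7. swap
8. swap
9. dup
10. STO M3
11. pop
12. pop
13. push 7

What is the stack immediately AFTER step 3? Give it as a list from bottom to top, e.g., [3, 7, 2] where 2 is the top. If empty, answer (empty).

After op 1 (push 20): stack=[20] mem=[0,0,0,0]
After op 2 (push 18): stack=[20,18] mem=[0,0,0,0]
After op 3 (RCL M3): stack=[20,18,0] mem=[0,0,0,0]

[20, 18, 0]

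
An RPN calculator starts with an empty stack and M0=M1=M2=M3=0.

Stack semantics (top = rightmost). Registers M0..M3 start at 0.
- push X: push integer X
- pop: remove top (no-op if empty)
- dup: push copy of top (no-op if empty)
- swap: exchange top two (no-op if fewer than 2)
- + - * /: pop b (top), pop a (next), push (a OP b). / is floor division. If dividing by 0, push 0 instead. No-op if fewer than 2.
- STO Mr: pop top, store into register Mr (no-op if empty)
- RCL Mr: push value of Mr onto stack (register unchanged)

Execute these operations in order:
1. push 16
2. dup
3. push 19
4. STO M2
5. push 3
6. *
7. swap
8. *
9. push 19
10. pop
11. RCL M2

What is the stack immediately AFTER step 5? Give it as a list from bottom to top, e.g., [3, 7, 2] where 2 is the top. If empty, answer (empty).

After op 1 (push 16): stack=[16] mem=[0,0,0,0]
After op 2 (dup): stack=[16,16] mem=[0,0,0,0]
After op 3 (push 19): stack=[16,16,19] mem=[0,0,0,0]
After op 4 (STO M2): stack=[16,16] mem=[0,0,19,0]
After op 5 (push 3): stack=[16,16,3] mem=[0,0,19,0]

[16, 16, 3]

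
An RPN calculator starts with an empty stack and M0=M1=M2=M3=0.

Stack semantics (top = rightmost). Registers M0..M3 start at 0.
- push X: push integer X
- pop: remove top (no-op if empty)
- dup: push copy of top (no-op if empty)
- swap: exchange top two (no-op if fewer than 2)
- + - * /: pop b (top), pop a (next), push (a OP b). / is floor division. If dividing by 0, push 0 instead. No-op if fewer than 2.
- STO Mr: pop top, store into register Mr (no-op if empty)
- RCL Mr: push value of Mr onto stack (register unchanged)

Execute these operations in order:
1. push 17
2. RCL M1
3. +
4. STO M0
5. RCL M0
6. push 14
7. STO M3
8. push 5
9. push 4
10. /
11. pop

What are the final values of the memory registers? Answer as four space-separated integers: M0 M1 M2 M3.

After op 1 (push 17): stack=[17] mem=[0,0,0,0]
After op 2 (RCL M1): stack=[17,0] mem=[0,0,0,0]
After op 3 (+): stack=[17] mem=[0,0,0,0]
After op 4 (STO M0): stack=[empty] mem=[17,0,0,0]
After op 5 (RCL M0): stack=[17] mem=[17,0,0,0]
After op 6 (push 14): stack=[17,14] mem=[17,0,0,0]
After op 7 (STO M3): stack=[17] mem=[17,0,0,14]
After op 8 (push 5): stack=[17,5] mem=[17,0,0,14]
After op 9 (push 4): stack=[17,5,4] mem=[17,0,0,14]
After op 10 (/): stack=[17,1] mem=[17,0,0,14]
After op 11 (pop): stack=[17] mem=[17,0,0,14]

Answer: 17 0 0 14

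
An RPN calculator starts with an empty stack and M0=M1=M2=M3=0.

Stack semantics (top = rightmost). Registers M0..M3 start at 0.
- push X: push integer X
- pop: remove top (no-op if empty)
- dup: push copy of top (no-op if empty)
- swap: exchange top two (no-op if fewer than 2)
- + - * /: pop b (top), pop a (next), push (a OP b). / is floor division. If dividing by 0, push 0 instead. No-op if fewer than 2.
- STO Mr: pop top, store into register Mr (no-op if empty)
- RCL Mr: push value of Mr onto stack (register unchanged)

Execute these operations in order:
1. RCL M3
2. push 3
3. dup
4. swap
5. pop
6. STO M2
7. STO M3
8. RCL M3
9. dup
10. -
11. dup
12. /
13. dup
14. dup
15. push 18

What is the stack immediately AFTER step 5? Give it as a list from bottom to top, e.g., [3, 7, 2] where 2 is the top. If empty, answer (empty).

After op 1 (RCL M3): stack=[0] mem=[0,0,0,0]
After op 2 (push 3): stack=[0,3] mem=[0,0,0,0]
After op 3 (dup): stack=[0,3,3] mem=[0,0,0,0]
After op 4 (swap): stack=[0,3,3] mem=[0,0,0,0]
After op 5 (pop): stack=[0,3] mem=[0,0,0,0]

[0, 3]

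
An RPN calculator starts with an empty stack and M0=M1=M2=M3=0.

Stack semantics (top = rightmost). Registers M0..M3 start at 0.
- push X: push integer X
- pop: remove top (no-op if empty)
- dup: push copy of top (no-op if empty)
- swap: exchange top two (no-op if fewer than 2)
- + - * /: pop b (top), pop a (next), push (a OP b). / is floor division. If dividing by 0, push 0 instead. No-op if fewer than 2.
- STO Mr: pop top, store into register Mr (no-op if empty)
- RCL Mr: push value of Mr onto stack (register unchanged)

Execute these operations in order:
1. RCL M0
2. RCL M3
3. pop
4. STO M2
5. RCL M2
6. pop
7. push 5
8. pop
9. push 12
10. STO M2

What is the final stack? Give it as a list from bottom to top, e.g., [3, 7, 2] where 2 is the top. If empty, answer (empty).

Answer: (empty)

Derivation:
After op 1 (RCL M0): stack=[0] mem=[0,0,0,0]
After op 2 (RCL M3): stack=[0,0] mem=[0,0,0,0]
After op 3 (pop): stack=[0] mem=[0,0,0,0]
After op 4 (STO M2): stack=[empty] mem=[0,0,0,0]
After op 5 (RCL M2): stack=[0] mem=[0,0,0,0]
After op 6 (pop): stack=[empty] mem=[0,0,0,0]
After op 7 (push 5): stack=[5] mem=[0,0,0,0]
After op 8 (pop): stack=[empty] mem=[0,0,0,0]
After op 9 (push 12): stack=[12] mem=[0,0,0,0]
After op 10 (STO M2): stack=[empty] mem=[0,0,12,0]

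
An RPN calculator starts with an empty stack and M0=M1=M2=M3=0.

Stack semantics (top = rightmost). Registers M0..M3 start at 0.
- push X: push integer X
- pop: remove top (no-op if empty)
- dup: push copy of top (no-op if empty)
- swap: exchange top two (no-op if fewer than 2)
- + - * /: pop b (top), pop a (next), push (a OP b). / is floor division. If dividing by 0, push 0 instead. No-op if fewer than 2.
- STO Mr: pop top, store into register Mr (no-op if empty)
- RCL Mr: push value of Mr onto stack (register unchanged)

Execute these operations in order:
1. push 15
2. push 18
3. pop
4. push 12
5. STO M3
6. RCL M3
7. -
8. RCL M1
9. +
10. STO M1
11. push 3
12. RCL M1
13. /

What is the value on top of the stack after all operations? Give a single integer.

Answer: 1

Derivation:
After op 1 (push 15): stack=[15] mem=[0,0,0,0]
After op 2 (push 18): stack=[15,18] mem=[0,0,0,0]
After op 3 (pop): stack=[15] mem=[0,0,0,0]
After op 4 (push 12): stack=[15,12] mem=[0,0,0,0]
After op 5 (STO M3): stack=[15] mem=[0,0,0,12]
After op 6 (RCL M3): stack=[15,12] mem=[0,0,0,12]
After op 7 (-): stack=[3] mem=[0,0,0,12]
After op 8 (RCL M1): stack=[3,0] mem=[0,0,0,12]
After op 9 (+): stack=[3] mem=[0,0,0,12]
After op 10 (STO M1): stack=[empty] mem=[0,3,0,12]
After op 11 (push 3): stack=[3] mem=[0,3,0,12]
After op 12 (RCL M1): stack=[3,3] mem=[0,3,0,12]
After op 13 (/): stack=[1] mem=[0,3,0,12]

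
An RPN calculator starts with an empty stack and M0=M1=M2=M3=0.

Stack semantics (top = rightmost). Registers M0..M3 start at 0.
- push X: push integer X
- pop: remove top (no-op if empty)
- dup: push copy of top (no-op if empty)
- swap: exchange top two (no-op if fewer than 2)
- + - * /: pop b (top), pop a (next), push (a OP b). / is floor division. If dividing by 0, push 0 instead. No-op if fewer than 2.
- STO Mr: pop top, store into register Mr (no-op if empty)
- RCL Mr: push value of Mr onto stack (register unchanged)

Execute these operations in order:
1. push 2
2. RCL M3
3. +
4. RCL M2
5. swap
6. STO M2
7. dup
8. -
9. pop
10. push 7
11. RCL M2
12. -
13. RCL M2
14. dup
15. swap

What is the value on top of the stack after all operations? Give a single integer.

After op 1 (push 2): stack=[2] mem=[0,0,0,0]
After op 2 (RCL M3): stack=[2,0] mem=[0,0,0,0]
After op 3 (+): stack=[2] mem=[0,0,0,0]
After op 4 (RCL M2): stack=[2,0] mem=[0,0,0,0]
After op 5 (swap): stack=[0,2] mem=[0,0,0,0]
After op 6 (STO M2): stack=[0] mem=[0,0,2,0]
After op 7 (dup): stack=[0,0] mem=[0,0,2,0]
After op 8 (-): stack=[0] mem=[0,0,2,0]
After op 9 (pop): stack=[empty] mem=[0,0,2,0]
After op 10 (push 7): stack=[7] mem=[0,0,2,0]
After op 11 (RCL M2): stack=[7,2] mem=[0,0,2,0]
After op 12 (-): stack=[5] mem=[0,0,2,0]
After op 13 (RCL M2): stack=[5,2] mem=[0,0,2,0]
After op 14 (dup): stack=[5,2,2] mem=[0,0,2,0]
After op 15 (swap): stack=[5,2,2] mem=[0,0,2,0]

Answer: 2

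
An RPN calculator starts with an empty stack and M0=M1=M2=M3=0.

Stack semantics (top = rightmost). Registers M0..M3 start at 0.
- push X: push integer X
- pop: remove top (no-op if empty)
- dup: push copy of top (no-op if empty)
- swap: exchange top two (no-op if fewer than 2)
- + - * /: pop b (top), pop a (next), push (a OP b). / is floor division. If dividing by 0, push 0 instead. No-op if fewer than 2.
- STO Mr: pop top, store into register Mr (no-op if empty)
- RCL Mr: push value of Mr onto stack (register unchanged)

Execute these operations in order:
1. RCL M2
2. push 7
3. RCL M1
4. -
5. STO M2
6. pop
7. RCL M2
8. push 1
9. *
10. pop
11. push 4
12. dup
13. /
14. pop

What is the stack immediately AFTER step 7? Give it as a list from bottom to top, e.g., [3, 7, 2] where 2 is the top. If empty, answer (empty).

After op 1 (RCL M2): stack=[0] mem=[0,0,0,0]
After op 2 (push 7): stack=[0,7] mem=[0,0,0,0]
After op 3 (RCL M1): stack=[0,7,0] mem=[0,0,0,0]
After op 4 (-): stack=[0,7] mem=[0,0,0,0]
After op 5 (STO M2): stack=[0] mem=[0,0,7,0]
After op 6 (pop): stack=[empty] mem=[0,0,7,0]
After op 7 (RCL M2): stack=[7] mem=[0,0,7,0]

[7]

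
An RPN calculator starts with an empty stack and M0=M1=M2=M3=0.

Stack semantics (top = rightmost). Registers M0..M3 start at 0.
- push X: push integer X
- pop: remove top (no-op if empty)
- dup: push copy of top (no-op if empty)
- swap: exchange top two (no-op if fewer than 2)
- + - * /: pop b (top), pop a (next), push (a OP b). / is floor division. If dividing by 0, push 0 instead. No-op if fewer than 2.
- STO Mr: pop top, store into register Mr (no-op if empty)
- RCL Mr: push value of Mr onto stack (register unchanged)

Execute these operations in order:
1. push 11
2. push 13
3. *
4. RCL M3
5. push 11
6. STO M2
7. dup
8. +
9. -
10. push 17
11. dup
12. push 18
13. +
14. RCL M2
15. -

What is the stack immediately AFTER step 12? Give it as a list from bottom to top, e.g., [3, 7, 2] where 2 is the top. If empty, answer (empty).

After op 1 (push 11): stack=[11] mem=[0,0,0,0]
After op 2 (push 13): stack=[11,13] mem=[0,0,0,0]
After op 3 (*): stack=[143] mem=[0,0,0,0]
After op 4 (RCL M3): stack=[143,0] mem=[0,0,0,0]
After op 5 (push 11): stack=[143,0,11] mem=[0,0,0,0]
After op 6 (STO M2): stack=[143,0] mem=[0,0,11,0]
After op 7 (dup): stack=[143,0,0] mem=[0,0,11,0]
After op 8 (+): stack=[143,0] mem=[0,0,11,0]
After op 9 (-): stack=[143] mem=[0,0,11,0]
After op 10 (push 17): stack=[143,17] mem=[0,0,11,0]
After op 11 (dup): stack=[143,17,17] mem=[0,0,11,0]
After op 12 (push 18): stack=[143,17,17,18] mem=[0,0,11,0]

[143, 17, 17, 18]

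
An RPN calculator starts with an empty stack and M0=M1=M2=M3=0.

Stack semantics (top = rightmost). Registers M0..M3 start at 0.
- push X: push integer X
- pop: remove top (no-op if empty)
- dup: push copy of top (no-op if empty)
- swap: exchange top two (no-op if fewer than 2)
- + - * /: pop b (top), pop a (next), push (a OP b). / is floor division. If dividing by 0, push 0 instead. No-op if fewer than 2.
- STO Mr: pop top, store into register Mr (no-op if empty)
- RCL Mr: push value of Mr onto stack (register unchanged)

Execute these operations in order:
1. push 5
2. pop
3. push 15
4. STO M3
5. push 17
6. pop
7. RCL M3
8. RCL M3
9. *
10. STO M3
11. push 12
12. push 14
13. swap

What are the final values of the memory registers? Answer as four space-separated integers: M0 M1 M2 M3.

Answer: 0 0 0 225

Derivation:
After op 1 (push 5): stack=[5] mem=[0,0,0,0]
After op 2 (pop): stack=[empty] mem=[0,0,0,0]
After op 3 (push 15): stack=[15] mem=[0,0,0,0]
After op 4 (STO M3): stack=[empty] mem=[0,0,0,15]
After op 5 (push 17): stack=[17] mem=[0,0,0,15]
After op 6 (pop): stack=[empty] mem=[0,0,0,15]
After op 7 (RCL M3): stack=[15] mem=[0,0,0,15]
After op 8 (RCL M3): stack=[15,15] mem=[0,0,0,15]
After op 9 (*): stack=[225] mem=[0,0,0,15]
After op 10 (STO M3): stack=[empty] mem=[0,0,0,225]
After op 11 (push 12): stack=[12] mem=[0,0,0,225]
After op 12 (push 14): stack=[12,14] mem=[0,0,0,225]
After op 13 (swap): stack=[14,12] mem=[0,0,0,225]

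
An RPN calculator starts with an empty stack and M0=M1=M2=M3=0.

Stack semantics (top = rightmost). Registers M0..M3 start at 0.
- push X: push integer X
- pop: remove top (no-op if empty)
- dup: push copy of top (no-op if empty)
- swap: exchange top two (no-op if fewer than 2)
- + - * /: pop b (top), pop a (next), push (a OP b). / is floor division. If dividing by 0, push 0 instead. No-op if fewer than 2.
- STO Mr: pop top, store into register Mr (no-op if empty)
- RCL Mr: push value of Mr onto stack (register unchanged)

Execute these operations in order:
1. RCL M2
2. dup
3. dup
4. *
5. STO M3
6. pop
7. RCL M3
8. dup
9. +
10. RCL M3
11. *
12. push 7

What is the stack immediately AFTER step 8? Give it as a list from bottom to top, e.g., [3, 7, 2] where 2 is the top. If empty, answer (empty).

After op 1 (RCL M2): stack=[0] mem=[0,0,0,0]
After op 2 (dup): stack=[0,0] mem=[0,0,0,0]
After op 3 (dup): stack=[0,0,0] mem=[0,0,0,0]
After op 4 (*): stack=[0,0] mem=[0,0,0,0]
After op 5 (STO M3): stack=[0] mem=[0,0,0,0]
After op 6 (pop): stack=[empty] mem=[0,0,0,0]
After op 7 (RCL M3): stack=[0] mem=[0,0,0,0]
After op 8 (dup): stack=[0,0] mem=[0,0,0,0]

[0, 0]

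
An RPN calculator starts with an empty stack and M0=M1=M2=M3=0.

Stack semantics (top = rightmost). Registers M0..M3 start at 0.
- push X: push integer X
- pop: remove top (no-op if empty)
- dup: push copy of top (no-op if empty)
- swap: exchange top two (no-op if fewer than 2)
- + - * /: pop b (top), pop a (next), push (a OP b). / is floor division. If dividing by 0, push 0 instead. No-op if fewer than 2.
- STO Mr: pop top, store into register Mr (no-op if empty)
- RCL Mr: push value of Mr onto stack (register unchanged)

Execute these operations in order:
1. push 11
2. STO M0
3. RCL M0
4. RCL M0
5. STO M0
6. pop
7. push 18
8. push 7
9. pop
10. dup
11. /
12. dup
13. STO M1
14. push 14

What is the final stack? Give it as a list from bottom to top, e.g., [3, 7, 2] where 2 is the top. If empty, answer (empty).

After op 1 (push 11): stack=[11] mem=[0,0,0,0]
After op 2 (STO M0): stack=[empty] mem=[11,0,0,0]
After op 3 (RCL M0): stack=[11] mem=[11,0,0,0]
After op 4 (RCL M0): stack=[11,11] mem=[11,0,0,0]
After op 5 (STO M0): stack=[11] mem=[11,0,0,0]
After op 6 (pop): stack=[empty] mem=[11,0,0,0]
After op 7 (push 18): stack=[18] mem=[11,0,0,0]
After op 8 (push 7): stack=[18,7] mem=[11,0,0,0]
After op 9 (pop): stack=[18] mem=[11,0,0,0]
After op 10 (dup): stack=[18,18] mem=[11,0,0,0]
After op 11 (/): stack=[1] mem=[11,0,0,0]
After op 12 (dup): stack=[1,1] mem=[11,0,0,0]
After op 13 (STO M1): stack=[1] mem=[11,1,0,0]
After op 14 (push 14): stack=[1,14] mem=[11,1,0,0]

Answer: [1, 14]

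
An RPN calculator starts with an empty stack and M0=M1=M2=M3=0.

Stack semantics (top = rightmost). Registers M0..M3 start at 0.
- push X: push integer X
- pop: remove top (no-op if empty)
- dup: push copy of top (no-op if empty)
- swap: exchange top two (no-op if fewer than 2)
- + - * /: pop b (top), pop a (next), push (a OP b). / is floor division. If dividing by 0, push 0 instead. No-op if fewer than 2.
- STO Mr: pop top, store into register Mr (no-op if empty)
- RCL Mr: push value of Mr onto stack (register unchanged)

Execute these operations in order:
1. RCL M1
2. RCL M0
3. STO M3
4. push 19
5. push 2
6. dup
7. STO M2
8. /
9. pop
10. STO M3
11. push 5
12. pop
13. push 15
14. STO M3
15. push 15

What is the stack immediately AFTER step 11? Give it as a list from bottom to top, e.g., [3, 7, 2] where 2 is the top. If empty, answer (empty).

After op 1 (RCL M1): stack=[0] mem=[0,0,0,0]
After op 2 (RCL M0): stack=[0,0] mem=[0,0,0,0]
After op 3 (STO M3): stack=[0] mem=[0,0,0,0]
After op 4 (push 19): stack=[0,19] mem=[0,0,0,0]
After op 5 (push 2): stack=[0,19,2] mem=[0,0,0,0]
After op 6 (dup): stack=[0,19,2,2] mem=[0,0,0,0]
After op 7 (STO M2): stack=[0,19,2] mem=[0,0,2,0]
After op 8 (/): stack=[0,9] mem=[0,0,2,0]
After op 9 (pop): stack=[0] mem=[0,0,2,0]
After op 10 (STO M3): stack=[empty] mem=[0,0,2,0]
After op 11 (push 5): stack=[5] mem=[0,0,2,0]

[5]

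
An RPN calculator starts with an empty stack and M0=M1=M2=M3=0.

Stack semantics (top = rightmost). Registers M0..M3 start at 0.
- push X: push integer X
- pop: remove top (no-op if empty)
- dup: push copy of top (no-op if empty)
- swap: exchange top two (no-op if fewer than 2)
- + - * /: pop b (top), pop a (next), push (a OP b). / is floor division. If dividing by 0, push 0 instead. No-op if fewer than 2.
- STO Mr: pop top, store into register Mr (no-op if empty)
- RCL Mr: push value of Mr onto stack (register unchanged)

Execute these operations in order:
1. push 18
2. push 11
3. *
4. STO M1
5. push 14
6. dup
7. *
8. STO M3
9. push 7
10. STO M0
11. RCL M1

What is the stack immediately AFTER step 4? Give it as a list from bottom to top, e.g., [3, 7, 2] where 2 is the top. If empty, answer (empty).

After op 1 (push 18): stack=[18] mem=[0,0,0,0]
After op 2 (push 11): stack=[18,11] mem=[0,0,0,0]
After op 3 (*): stack=[198] mem=[0,0,0,0]
After op 4 (STO M1): stack=[empty] mem=[0,198,0,0]

(empty)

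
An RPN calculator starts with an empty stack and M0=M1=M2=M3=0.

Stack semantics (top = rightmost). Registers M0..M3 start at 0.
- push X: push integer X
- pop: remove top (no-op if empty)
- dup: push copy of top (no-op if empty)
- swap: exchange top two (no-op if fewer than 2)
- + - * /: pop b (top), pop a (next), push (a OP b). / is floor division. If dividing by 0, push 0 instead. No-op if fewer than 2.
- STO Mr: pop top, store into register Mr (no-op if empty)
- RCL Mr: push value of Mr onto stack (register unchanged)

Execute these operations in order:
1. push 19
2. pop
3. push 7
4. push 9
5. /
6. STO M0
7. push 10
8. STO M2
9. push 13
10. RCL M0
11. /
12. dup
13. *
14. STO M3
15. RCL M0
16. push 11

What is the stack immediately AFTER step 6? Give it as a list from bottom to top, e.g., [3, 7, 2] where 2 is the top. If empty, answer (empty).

After op 1 (push 19): stack=[19] mem=[0,0,0,0]
After op 2 (pop): stack=[empty] mem=[0,0,0,0]
After op 3 (push 7): stack=[7] mem=[0,0,0,0]
After op 4 (push 9): stack=[7,9] mem=[0,0,0,0]
After op 5 (/): stack=[0] mem=[0,0,0,0]
After op 6 (STO M0): stack=[empty] mem=[0,0,0,0]

(empty)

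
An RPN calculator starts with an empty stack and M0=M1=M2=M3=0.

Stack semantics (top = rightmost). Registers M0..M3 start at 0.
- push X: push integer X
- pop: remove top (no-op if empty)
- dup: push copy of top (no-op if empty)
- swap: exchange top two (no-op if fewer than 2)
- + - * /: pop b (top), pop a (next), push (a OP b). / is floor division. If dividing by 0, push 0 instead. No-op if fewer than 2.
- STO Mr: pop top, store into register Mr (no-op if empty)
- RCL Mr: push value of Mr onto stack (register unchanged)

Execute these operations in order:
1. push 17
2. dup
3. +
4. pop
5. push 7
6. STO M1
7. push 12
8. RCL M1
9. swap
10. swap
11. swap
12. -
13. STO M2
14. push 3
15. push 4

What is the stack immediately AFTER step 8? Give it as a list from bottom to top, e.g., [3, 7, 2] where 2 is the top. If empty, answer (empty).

After op 1 (push 17): stack=[17] mem=[0,0,0,0]
After op 2 (dup): stack=[17,17] mem=[0,0,0,0]
After op 3 (+): stack=[34] mem=[0,0,0,0]
After op 4 (pop): stack=[empty] mem=[0,0,0,0]
After op 5 (push 7): stack=[7] mem=[0,0,0,0]
After op 6 (STO M1): stack=[empty] mem=[0,7,0,0]
After op 7 (push 12): stack=[12] mem=[0,7,0,0]
After op 8 (RCL M1): stack=[12,7] mem=[0,7,0,0]

[12, 7]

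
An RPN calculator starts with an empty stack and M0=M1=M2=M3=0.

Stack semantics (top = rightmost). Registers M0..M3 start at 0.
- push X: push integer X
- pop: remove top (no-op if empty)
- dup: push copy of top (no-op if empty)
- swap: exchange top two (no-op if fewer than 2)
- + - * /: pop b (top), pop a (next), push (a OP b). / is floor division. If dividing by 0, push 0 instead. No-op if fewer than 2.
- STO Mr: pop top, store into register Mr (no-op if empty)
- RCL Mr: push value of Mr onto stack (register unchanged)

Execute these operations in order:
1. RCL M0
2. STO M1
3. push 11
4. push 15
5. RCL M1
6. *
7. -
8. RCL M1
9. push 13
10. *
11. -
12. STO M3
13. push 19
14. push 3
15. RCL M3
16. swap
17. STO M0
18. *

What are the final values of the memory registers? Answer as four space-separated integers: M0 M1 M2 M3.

After op 1 (RCL M0): stack=[0] mem=[0,0,0,0]
After op 2 (STO M1): stack=[empty] mem=[0,0,0,0]
After op 3 (push 11): stack=[11] mem=[0,0,0,0]
After op 4 (push 15): stack=[11,15] mem=[0,0,0,0]
After op 5 (RCL M1): stack=[11,15,0] mem=[0,0,0,0]
After op 6 (*): stack=[11,0] mem=[0,0,0,0]
After op 7 (-): stack=[11] mem=[0,0,0,0]
After op 8 (RCL M1): stack=[11,0] mem=[0,0,0,0]
After op 9 (push 13): stack=[11,0,13] mem=[0,0,0,0]
After op 10 (*): stack=[11,0] mem=[0,0,0,0]
After op 11 (-): stack=[11] mem=[0,0,0,0]
After op 12 (STO M3): stack=[empty] mem=[0,0,0,11]
After op 13 (push 19): stack=[19] mem=[0,0,0,11]
After op 14 (push 3): stack=[19,3] mem=[0,0,0,11]
After op 15 (RCL M3): stack=[19,3,11] mem=[0,0,0,11]
After op 16 (swap): stack=[19,11,3] mem=[0,0,0,11]
After op 17 (STO M0): stack=[19,11] mem=[3,0,0,11]
After op 18 (*): stack=[209] mem=[3,0,0,11]

Answer: 3 0 0 11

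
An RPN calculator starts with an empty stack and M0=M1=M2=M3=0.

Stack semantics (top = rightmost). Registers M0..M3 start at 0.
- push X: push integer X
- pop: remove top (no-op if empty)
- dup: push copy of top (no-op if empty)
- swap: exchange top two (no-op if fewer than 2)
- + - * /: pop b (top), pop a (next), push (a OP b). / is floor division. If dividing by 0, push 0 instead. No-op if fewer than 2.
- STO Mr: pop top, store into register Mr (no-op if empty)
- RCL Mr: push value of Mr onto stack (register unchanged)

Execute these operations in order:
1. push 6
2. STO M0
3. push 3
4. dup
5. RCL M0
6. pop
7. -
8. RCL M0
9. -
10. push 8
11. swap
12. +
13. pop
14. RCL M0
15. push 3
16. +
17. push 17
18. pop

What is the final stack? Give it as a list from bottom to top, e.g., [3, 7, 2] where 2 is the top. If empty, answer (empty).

After op 1 (push 6): stack=[6] mem=[0,0,0,0]
After op 2 (STO M0): stack=[empty] mem=[6,0,0,0]
After op 3 (push 3): stack=[3] mem=[6,0,0,0]
After op 4 (dup): stack=[3,3] mem=[6,0,0,0]
After op 5 (RCL M0): stack=[3,3,6] mem=[6,0,0,0]
After op 6 (pop): stack=[3,3] mem=[6,0,0,0]
After op 7 (-): stack=[0] mem=[6,0,0,0]
After op 8 (RCL M0): stack=[0,6] mem=[6,0,0,0]
After op 9 (-): stack=[-6] mem=[6,0,0,0]
After op 10 (push 8): stack=[-6,8] mem=[6,0,0,0]
After op 11 (swap): stack=[8,-6] mem=[6,0,0,0]
After op 12 (+): stack=[2] mem=[6,0,0,0]
After op 13 (pop): stack=[empty] mem=[6,0,0,0]
After op 14 (RCL M0): stack=[6] mem=[6,0,0,0]
After op 15 (push 3): stack=[6,3] mem=[6,0,0,0]
After op 16 (+): stack=[9] mem=[6,0,0,0]
After op 17 (push 17): stack=[9,17] mem=[6,0,0,0]
After op 18 (pop): stack=[9] mem=[6,0,0,0]

Answer: [9]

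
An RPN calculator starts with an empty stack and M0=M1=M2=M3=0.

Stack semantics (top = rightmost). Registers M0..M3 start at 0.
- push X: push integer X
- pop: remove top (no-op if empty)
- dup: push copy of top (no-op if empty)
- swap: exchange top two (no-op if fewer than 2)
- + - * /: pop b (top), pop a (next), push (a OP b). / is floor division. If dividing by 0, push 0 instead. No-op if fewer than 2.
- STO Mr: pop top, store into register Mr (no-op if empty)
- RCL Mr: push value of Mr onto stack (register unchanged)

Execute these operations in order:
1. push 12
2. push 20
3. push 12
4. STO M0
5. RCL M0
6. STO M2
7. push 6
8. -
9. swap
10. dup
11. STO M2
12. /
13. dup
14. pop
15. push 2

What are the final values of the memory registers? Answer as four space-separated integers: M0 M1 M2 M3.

After op 1 (push 12): stack=[12] mem=[0,0,0,0]
After op 2 (push 20): stack=[12,20] mem=[0,0,0,0]
After op 3 (push 12): stack=[12,20,12] mem=[0,0,0,0]
After op 4 (STO M0): stack=[12,20] mem=[12,0,0,0]
After op 5 (RCL M0): stack=[12,20,12] mem=[12,0,0,0]
After op 6 (STO M2): stack=[12,20] mem=[12,0,12,0]
After op 7 (push 6): stack=[12,20,6] mem=[12,0,12,0]
After op 8 (-): stack=[12,14] mem=[12,0,12,0]
After op 9 (swap): stack=[14,12] mem=[12,0,12,0]
After op 10 (dup): stack=[14,12,12] mem=[12,0,12,0]
After op 11 (STO M2): stack=[14,12] mem=[12,0,12,0]
After op 12 (/): stack=[1] mem=[12,0,12,0]
After op 13 (dup): stack=[1,1] mem=[12,0,12,0]
After op 14 (pop): stack=[1] mem=[12,0,12,0]
After op 15 (push 2): stack=[1,2] mem=[12,0,12,0]

Answer: 12 0 12 0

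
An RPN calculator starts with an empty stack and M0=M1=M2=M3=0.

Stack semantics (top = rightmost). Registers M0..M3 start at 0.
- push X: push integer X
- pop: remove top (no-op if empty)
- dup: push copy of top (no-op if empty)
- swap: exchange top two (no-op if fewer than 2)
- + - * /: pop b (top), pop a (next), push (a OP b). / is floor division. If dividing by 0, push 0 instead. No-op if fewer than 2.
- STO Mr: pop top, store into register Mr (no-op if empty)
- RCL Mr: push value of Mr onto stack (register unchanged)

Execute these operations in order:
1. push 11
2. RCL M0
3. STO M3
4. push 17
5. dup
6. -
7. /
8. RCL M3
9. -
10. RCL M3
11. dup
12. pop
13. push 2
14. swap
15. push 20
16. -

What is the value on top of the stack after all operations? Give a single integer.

Answer: -20

Derivation:
After op 1 (push 11): stack=[11] mem=[0,0,0,0]
After op 2 (RCL M0): stack=[11,0] mem=[0,0,0,0]
After op 3 (STO M3): stack=[11] mem=[0,0,0,0]
After op 4 (push 17): stack=[11,17] mem=[0,0,0,0]
After op 5 (dup): stack=[11,17,17] mem=[0,0,0,0]
After op 6 (-): stack=[11,0] mem=[0,0,0,0]
After op 7 (/): stack=[0] mem=[0,0,0,0]
After op 8 (RCL M3): stack=[0,0] mem=[0,0,0,0]
After op 9 (-): stack=[0] mem=[0,0,0,0]
After op 10 (RCL M3): stack=[0,0] mem=[0,0,0,0]
After op 11 (dup): stack=[0,0,0] mem=[0,0,0,0]
After op 12 (pop): stack=[0,0] mem=[0,0,0,0]
After op 13 (push 2): stack=[0,0,2] mem=[0,0,0,0]
After op 14 (swap): stack=[0,2,0] mem=[0,0,0,0]
After op 15 (push 20): stack=[0,2,0,20] mem=[0,0,0,0]
After op 16 (-): stack=[0,2,-20] mem=[0,0,0,0]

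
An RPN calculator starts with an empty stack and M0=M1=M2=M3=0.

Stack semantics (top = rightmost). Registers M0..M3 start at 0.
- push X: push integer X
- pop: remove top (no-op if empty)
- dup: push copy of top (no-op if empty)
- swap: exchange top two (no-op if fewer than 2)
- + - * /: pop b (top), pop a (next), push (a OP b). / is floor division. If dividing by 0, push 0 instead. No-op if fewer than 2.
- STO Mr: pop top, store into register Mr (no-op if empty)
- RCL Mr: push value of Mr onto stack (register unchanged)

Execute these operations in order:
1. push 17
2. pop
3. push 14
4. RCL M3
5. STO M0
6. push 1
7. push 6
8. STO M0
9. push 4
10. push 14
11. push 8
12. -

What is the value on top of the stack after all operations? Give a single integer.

After op 1 (push 17): stack=[17] mem=[0,0,0,0]
After op 2 (pop): stack=[empty] mem=[0,0,0,0]
After op 3 (push 14): stack=[14] mem=[0,0,0,0]
After op 4 (RCL M3): stack=[14,0] mem=[0,0,0,0]
After op 5 (STO M0): stack=[14] mem=[0,0,0,0]
After op 6 (push 1): stack=[14,1] mem=[0,0,0,0]
After op 7 (push 6): stack=[14,1,6] mem=[0,0,0,0]
After op 8 (STO M0): stack=[14,1] mem=[6,0,0,0]
After op 9 (push 4): stack=[14,1,4] mem=[6,0,0,0]
After op 10 (push 14): stack=[14,1,4,14] mem=[6,0,0,0]
After op 11 (push 8): stack=[14,1,4,14,8] mem=[6,0,0,0]
After op 12 (-): stack=[14,1,4,6] mem=[6,0,0,0]

Answer: 6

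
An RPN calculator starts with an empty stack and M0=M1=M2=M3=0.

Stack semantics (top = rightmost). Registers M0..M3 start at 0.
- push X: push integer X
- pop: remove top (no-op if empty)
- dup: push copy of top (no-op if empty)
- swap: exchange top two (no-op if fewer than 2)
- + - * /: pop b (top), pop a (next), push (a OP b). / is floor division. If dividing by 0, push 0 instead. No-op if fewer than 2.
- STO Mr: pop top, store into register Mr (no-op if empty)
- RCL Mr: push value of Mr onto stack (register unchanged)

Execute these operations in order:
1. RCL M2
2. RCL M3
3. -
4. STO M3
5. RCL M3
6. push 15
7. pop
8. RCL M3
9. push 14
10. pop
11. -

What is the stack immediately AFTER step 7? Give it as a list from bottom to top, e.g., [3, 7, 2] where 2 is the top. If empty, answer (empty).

After op 1 (RCL M2): stack=[0] mem=[0,0,0,0]
After op 2 (RCL M3): stack=[0,0] mem=[0,0,0,0]
After op 3 (-): stack=[0] mem=[0,0,0,0]
After op 4 (STO M3): stack=[empty] mem=[0,0,0,0]
After op 5 (RCL M3): stack=[0] mem=[0,0,0,0]
After op 6 (push 15): stack=[0,15] mem=[0,0,0,0]
After op 7 (pop): stack=[0] mem=[0,0,0,0]

[0]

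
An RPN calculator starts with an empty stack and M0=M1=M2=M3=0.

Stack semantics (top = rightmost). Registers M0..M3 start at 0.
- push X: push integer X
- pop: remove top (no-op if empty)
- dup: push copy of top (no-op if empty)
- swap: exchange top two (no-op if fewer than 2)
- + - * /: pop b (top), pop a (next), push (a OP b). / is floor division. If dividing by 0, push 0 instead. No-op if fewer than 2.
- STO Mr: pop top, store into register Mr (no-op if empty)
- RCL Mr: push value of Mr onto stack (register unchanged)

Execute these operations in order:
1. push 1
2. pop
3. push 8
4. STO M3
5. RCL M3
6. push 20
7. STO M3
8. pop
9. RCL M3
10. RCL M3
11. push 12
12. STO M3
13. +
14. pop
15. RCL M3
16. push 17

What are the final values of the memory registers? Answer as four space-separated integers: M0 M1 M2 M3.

Answer: 0 0 0 12

Derivation:
After op 1 (push 1): stack=[1] mem=[0,0,0,0]
After op 2 (pop): stack=[empty] mem=[0,0,0,0]
After op 3 (push 8): stack=[8] mem=[0,0,0,0]
After op 4 (STO M3): stack=[empty] mem=[0,0,0,8]
After op 5 (RCL M3): stack=[8] mem=[0,0,0,8]
After op 6 (push 20): stack=[8,20] mem=[0,0,0,8]
After op 7 (STO M3): stack=[8] mem=[0,0,0,20]
After op 8 (pop): stack=[empty] mem=[0,0,0,20]
After op 9 (RCL M3): stack=[20] mem=[0,0,0,20]
After op 10 (RCL M3): stack=[20,20] mem=[0,0,0,20]
After op 11 (push 12): stack=[20,20,12] mem=[0,0,0,20]
After op 12 (STO M3): stack=[20,20] mem=[0,0,0,12]
After op 13 (+): stack=[40] mem=[0,0,0,12]
After op 14 (pop): stack=[empty] mem=[0,0,0,12]
After op 15 (RCL M3): stack=[12] mem=[0,0,0,12]
After op 16 (push 17): stack=[12,17] mem=[0,0,0,12]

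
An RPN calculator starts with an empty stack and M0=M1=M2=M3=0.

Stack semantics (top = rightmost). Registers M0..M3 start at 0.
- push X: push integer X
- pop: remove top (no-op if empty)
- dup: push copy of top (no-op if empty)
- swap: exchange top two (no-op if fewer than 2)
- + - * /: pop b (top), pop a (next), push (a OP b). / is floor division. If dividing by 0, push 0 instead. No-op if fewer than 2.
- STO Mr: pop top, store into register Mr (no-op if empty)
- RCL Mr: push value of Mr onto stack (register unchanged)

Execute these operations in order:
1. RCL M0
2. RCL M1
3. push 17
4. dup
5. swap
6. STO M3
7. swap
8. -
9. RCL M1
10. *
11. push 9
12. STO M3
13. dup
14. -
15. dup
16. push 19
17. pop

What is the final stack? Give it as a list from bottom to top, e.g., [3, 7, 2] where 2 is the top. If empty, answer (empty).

Answer: [0, 0, 0]

Derivation:
After op 1 (RCL M0): stack=[0] mem=[0,0,0,0]
After op 2 (RCL M1): stack=[0,0] mem=[0,0,0,0]
After op 3 (push 17): stack=[0,0,17] mem=[0,0,0,0]
After op 4 (dup): stack=[0,0,17,17] mem=[0,0,0,0]
After op 5 (swap): stack=[0,0,17,17] mem=[0,0,0,0]
After op 6 (STO M3): stack=[0,0,17] mem=[0,0,0,17]
After op 7 (swap): stack=[0,17,0] mem=[0,0,0,17]
After op 8 (-): stack=[0,17] mem=[0,0,0,17]
After op 9 (RCL M1): stack=[0,17,0] mem=[0,0,0,17]
After op 10 (*): stack=[0,0] mem=[0,0,0,17]
After op 11 (push 9): stack=[0,0,9] mem=[0,0,0,17]
After op 12 (STO M3): stack=[0,0] mem=[0,0,0,9]
After op 13 (dup): stack=[0,0,0] mem=[0,0,0,9]
After op 14 (-): stack=[0,0] mem=[0,0,0,9]
After op 15 (dup): stack=[0,0,0] mem=[0,0,0,9]
After op 16 (push 19): stack=[0,0,0,19] mem=[0,0,0,9]
After op 17 (pop): stack=[0,0,0] mem=[0,0,0,9]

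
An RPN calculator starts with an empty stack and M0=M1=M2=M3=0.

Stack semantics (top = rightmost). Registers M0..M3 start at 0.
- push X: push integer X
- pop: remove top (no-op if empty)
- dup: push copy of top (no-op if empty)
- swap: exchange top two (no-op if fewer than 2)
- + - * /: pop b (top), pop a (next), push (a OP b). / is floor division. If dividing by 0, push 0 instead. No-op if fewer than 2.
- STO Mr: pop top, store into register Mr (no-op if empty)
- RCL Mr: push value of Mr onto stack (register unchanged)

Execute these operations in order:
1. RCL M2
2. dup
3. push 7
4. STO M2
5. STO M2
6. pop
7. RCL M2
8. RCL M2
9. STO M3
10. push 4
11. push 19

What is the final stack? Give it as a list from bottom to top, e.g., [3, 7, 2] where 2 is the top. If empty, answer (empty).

Answer: [0, 4, 19]

Derivation:
After op 1 (RCL M2): stack=[0] mem=[0,0,0,0]
After op 2 (dup): stack=[0,0] mem=[0,0,0,0]
After op 3 (push 7): stack=[0,0,7] mem=[0,0,0,0]
After op 4 (STO M2): stack=[0,0] mem=[0,0,7,0]
After op 5 (STO M2): stack=[0] mem=[0,0,0,0]
After op 6 (pop): stack=[empty] mem=[0,0,0,0]
After op 7 (RCL M2): stack=[0] mem=[0,0,0,0]
After op 8 (RCL M2): stack=[0,0] mem=[0,0,0,0]
After op 9 (STO M3): stack=[0] mem=[0,0,0,0]
After op 10 (push 4): stack=[0,4] mem=[0,0,0,0]
After op 11 (push 19): stack=[0,4,19] mem=[0,0,0,0]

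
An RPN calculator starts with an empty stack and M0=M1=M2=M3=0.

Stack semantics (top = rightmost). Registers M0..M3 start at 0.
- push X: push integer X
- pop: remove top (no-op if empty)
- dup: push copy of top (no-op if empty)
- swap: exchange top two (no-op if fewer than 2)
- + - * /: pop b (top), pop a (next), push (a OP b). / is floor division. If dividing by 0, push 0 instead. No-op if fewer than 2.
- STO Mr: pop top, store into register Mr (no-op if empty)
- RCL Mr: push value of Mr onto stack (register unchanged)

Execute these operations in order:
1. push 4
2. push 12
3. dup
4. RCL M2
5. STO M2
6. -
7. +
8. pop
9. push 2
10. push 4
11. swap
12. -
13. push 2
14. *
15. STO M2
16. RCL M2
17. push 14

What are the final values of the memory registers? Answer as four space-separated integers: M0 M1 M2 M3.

After op 1 (push 4): stack=[4] mem=[0,0,0,0]
After op 2 (push 12): stack=[4,12] mem=[0,0,0,0]
After op 3 (dup): stack=[4,12,12] mem=[0,0,0,0]
After op 4 (RCL M2): stack=[4,12,12,0] mem=[0,0,0,0]
After op 5 (STO M2): stack=[4,12,12] mem=[0,0,0,0]
After op 6 (-): stack=[4,0] mem=[0,0,0,0]
After op 7 (+): stack=[4] mem=[0,0,0,0]
After op 8 (pop): stack=[empty] mem=[0,0,0,0]
After op 9 (push 2): stack=[2] mem=[0,0,0,0]
After op 10 (push 4): stack=[2,4] mem=[0,0,0,0]
After op 11 (swap): stack=[4,2] mem=[0,0,0,0]
After op 12 (-): stack=[2] mem=[0,0,0,0]
After op 13 (push 2): stack=[2,2] mem=[0,0,0,0]
After op 14 (*): stack=[4] mem=[0,0,0,0]
After op 15 (STO M2): stack=[empty] mem=[0,0,4,0]
After op 16 (RCL M2): stack=[4] mem=[0,0,4,0]
After op 17 (push 14): stack=[4,14] mem=[0,0,4,0]

Answer: 0 0 4 0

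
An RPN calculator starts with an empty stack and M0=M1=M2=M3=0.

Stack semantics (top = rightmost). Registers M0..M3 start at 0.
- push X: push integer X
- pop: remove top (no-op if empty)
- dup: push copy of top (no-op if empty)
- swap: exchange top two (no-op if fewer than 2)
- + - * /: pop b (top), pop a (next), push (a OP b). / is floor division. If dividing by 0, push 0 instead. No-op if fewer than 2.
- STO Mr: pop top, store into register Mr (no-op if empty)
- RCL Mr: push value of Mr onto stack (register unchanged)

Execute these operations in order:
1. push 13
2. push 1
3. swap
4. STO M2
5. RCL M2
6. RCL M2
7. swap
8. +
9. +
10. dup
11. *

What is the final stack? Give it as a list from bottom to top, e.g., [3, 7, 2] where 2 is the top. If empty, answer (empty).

After op 1 (push 13): stack=[13] mem=[0,0,0,0]
After op 2 (push 1): stack=[13,1] mem=[0,0,0,0]
After op 3 (swap): stack=[1,13] mem=[0,0,0,0]
After op 4 (STO M2): stack=[1] mem=[0,0,13,0]
After op 5 (RCL M2): stack=[1,13] mem=[0,0,13,0]
After op 6 (RCL M2): stack=[1,13,13] mem=[0,0,13,0]
After op 7 (swap): stack=[1,13,13] mem=[0,0,13,0]
After op 8 (+): stack=[1,26] mem=[0,0,13,0]
After op 9 (+): stack=[27] mem=[0,0,13,0]
After op 10 (dup): stack=[27,27] mem=[0,0,13,0]
After op 11 (*): stack=[729] mem=[0,0,13,0]

Answer: [729]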